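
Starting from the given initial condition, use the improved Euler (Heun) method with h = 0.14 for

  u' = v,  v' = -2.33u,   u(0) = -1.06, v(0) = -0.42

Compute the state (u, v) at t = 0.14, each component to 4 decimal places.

Heun on (u,v): k1 = f(t_n, state_n); k2 = f(t_n + h, state_n + h·k1); state_{n+1} = state_n + (h/2)·(k1 + k2).
0.000000: (-1.060000, -0.420000)
  k1 = (-0.420000, 2.469800)
  predictor → (-1.118800, -0.074228)
  k2 = (-0.074228, 2.606804)
  → (-1.094596, -0.064638)
(u(0.14), v(0.14)) ≈ (-1.0946, -0.0646)

-1.0946, -0.0646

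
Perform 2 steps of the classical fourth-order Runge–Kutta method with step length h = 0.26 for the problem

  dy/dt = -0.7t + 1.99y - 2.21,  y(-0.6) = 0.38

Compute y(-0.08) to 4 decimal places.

RK4: k1 = f(t_n, y_n); k2 = f(t_n + h/2, y_n + (h/2)·k1); k3 = f(t_n + h/2, y_n + (h/2)·k2); k4 = f(t_n + h, y_n + h·k3); y_{n+1} = y_n + (h/6)·(k1 + 2k2 + 2k3 + k4).
t=-0.600000, y=0.380000:
  k1 = f(-0.600000, 0.380000) = -1.033800
  k2 = f(-0.470000, 0.245606) = -1.392244
  k3 = f(-0.470000, 0.199008) = -1.484974
  k4 = f(-0.340000, -0.006093) = -1.984125
  y ← 0.380000 + (0.26/6)·(k1 + 2k2 + 2k3 + k4) = -0.000136
t=-0.340000, y=-0.000136:
  k1 = f(-0.340000, -0.000136) = -1.972270
  k2 = f(-0.210000, -0.256531) = -2.573496
  k3 = f(-0.210000, -0.334690) = -2.729033
  k4 = f(-0.080000, -0.709684) = -3.566272
  y ← -0.000136 + (0.26/6)·(k1 + 2k2 + 2k3 + k4) = -0.699692
y(-0.08) ≈ -0.6997

-0.6997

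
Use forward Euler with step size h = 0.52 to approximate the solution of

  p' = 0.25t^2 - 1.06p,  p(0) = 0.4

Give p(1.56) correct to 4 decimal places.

0.1925

Euler: p_{n+1} = p_n + h·f(t_n, p_n).
t=0.000000, p=0.400000: f=-0.424000 → p ← 0.400000 + 0.52·(-0.424000) = 0.179520
t=0.520000, p=0.179520: f=-0.122691 → p ← 0.179520 + 0.52·(-0.122691) = 0.115721
t=1.040000, p=0.115721: f=0.147736 → p ← 0.115721 + 0.52·0.147736 = 0.192543
p(1.56) ≈ 0.1925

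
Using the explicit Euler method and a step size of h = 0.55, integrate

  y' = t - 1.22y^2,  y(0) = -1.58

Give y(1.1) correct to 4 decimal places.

Euler: y_{n+1} = y_n + h·f(t_n, y_n).
t=0.000000, y=-1.580000: f=-3.045608 → y ← -1.580000 + 0.55·(-3.045608) = -3.255084
t=0.550000, y=-3.255084: f=-12.376601 → y ← -3.255084 + 0.55·(-12.376601) = -10.062215
y(1.1) ≈ -10.0622

-10.0622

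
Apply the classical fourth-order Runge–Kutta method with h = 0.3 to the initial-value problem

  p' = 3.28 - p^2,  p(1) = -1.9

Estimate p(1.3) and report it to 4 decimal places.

RK4: k1 = f(x_n, p_n); k2 = f(x_n + h/2, p_n + (h/2)·k1); k3 = f(x_n + h/2, p_n + (h/2)·k2); k4 = f(x_n + h, p_n + h·k3); p_{n+1} = p_n + (h/6)·(k1 + 2k2 + 2k3 + k4).
x=1.000000, p=-1.900000:
  k1 = f(1.000000, -1.900000) = -0.330000
  k2 = f(1.150000, -1.949500) = -0.520550
  k3 = f(1.150000, -1.978083) = -0.632811
  k4 = f(1.300000, -2.089843) = -1.087444
  p ← -1.900000 + (0.3/6)·(k1 + 2k2 + 2k3 + k4) = -2.086208
p(1.3) ≈ -2.0862

-2.0862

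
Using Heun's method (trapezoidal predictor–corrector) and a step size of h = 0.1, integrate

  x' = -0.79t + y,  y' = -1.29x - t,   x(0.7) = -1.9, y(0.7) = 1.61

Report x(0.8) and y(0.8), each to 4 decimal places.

Heun on (x,y): k1 = f(t_n, state_n); k2 = f(t_n + h, state_n + h·k1); state_{n+1} = state_n + (h/2)·(k1 + k2).
0.700000: (-1.900000, 1.610000)
  k1 = (1.057000, 1.751000)
  predictor → (-1.794300, 1.785100)
  k2 = (1.153100, 1.514647)
  → (-1.789495, 1.773282)
(x(0.8), y(0.8)) ≈ (-1.7895, 1.7733)

-1.7895, 1.7733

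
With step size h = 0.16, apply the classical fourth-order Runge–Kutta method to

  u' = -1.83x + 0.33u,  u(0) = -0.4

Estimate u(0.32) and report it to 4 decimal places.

RK4: k1 = f(x_n, u_n); k2 = f(x_n + h/2, u_n + (h/2)·k1); k3 = f(x_n + h/2, u_n + (h/2)·k2); k4 = f(x_n + h, u_n + h·k3); u_{n+1} = u_n + (h/6)·(k1 + 2k2 + 2k3 + k4).
x=0.000000, u=-0.400000:
  k1 = f(0.000000, -0.400000) = -0.132000
  k2 = f(0.080000, -0.410560) = -0.281885
  k3 = f(0.080000, -0.422551) = -0.285842
  k4 = f(0.160000, -0.445735) = -0.439892
  u ← -0.400000 + (0.16/6)·(k1 + 2k2 + 2k3 + k4) = -0.445529
x=0.160000, u=-0.445529:
  k1 = f(0.160000, -0.445529) = -0.439825
  k2 = f(0.240000, -0.480715) = -0.597836
  k3 = f(0.240000, -0.493356) = -0.602008
  k4 = f(0.320000, -0.541850) = -0.764411
  u ← -0.445529 + (0.16/6)·(k1 + 2k2 + 2k3 + k4) = -0.541634
u(0.32) ≈ -0.5416

-0.5416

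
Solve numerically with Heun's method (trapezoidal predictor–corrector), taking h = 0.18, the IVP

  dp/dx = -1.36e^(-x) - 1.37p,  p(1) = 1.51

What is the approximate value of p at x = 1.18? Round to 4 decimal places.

1.1120

Heun: k1 = f(x_n, p_n); k2 = f(x_n + h, p_n + h·k1); p_{n+1} = p_n + (h/2)·(k1 + k2).
x=1.000000, p=1.510000:
  k1 = f(1.000000, 1.510000) = -2.569016
  k2 = f(1.180000, 1.047577) = -1.853080
  p ← 1.510000 + (0.18/2)·(-2.569016 + (-1.853080)) = 1.112011
p(1.18) ≈ 1.1120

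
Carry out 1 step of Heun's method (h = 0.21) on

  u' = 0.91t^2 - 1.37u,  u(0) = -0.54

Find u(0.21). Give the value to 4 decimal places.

Heun: k1 = f(t_n, u_n); k2 = f(t_n + h, u_n + h·k1); u_{n+1} = u_n + (h/2)·(k1 + k2).
t=0.000000, u=-0.540000:
  k1 = f(0.000000, -0.540000) = 0.739800
  k2 = f(0.210000, -0.384642) = 0.567091
  u ← -0.540000 + (0.21/2)·(0.739800 + 0.567091) = -0.402776
u(0.21) ≈ -0.4028

-0.4028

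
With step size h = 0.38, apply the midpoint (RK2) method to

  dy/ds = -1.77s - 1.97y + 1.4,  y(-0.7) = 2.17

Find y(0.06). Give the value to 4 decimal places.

Midpoint: k1 = f(s_n, y_n); k2 = f(s_n + h/2, y_n + (h/2)·k1); y_{n+1} = y_n + h·k2.
s=-0.700000, y=2.170000:
  k1 = f(-0.700000, 2.170000) = -1.635900
  k2 = f(-0.510000, 1.859179) = -1.359883
  y ← 2.170000 + 0.38·(-1.359883) = 1.653245
s=-0.320000, y=1.653245:
  k1 = f(-0.320000, 1.653245) = -1.290492
  k2 = f(-0.130000, 1.408051) = -1.143761
  y ← 1.653245 + 0.38·(-1.143761) = 1.218616
y(0.06) ≈ 1.2186

1.2186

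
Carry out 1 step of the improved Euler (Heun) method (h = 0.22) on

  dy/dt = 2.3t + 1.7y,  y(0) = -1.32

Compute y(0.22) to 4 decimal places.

Heun: k1 = f(t_n, y_n); k2 = f(t_n + h, y_n + h·k1); y_{n+1} = y_n + (h/2)·(k1 + k2).
t=0.000000, y=-1.320000:
  k1 = f(0.000000, -1.320000) = -2.244000
  k2 = f(0.220000, -1.813680) = -2.577256
  y ← -1.320000 + (0.22/2)·(-2.244000 + (-2.577256)) = -1.850338
y(0.22) ≈ -1.8503

-1.8503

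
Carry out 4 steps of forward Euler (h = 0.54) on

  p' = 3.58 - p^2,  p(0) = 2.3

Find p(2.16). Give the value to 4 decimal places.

Euler: p_{n+1} = p_n + h·f(t_n, p_n).
t=0.000000, p=2.300000: f=-1.710000 → p ← 2.300000 + 0.54·(-1.710000) = 1.376600
t=0.540000, p=1.376600: f=1.684972 → p ← 1.376600 + 0.54·1.684972 = 2.286485
t=1.080000, p=2.286485: f=-1.648014 → p ← 2.286485 + 0.54·(-1.648014) = 1.396557
t=1.620000, p=1.396557: f=1.629627 → p ← 1.396557 + 0.54·1.629627 = 2.276556
p(2.16) ≈ 2.2766

2.2766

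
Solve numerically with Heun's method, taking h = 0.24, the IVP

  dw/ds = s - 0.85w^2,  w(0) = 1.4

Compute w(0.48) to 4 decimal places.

Heun: k1 = f(s_n, w_n); k2 = f(s_n + h, w_n + h·k1); w_{n+1} = w_n + (h/2)·(k1 + k2).
s=0.000000, w=1.400000:
  k1 = f(0.000000, 1.400000) = -1.666000
  k2 = f(0.240000, 1.000160) = -0.610272
  w ← 1.400000 + (0.24/2)·(-1.666000 + (-0.610272)) = 1.126847
s=0.240000, w=1.126847:
  k1 = f(0.240000, 1.126847) = -0.839317
  k2 = f(0.480000, 0.925411) = -0.247928
  w ← 1.126847 + (0.24/2)·(-0.839317 + (-0.247928)) = 0.996378
w(0.48) ≈ 0.9964

0.9964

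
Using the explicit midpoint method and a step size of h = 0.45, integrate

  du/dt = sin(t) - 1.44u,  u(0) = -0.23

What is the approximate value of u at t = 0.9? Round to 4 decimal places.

0.2016

Midpoint: k1 = f(t_n, u_n); k2 = f(t_n + h/2, u_n + (h/2)·k1); u_{n+1} = u_n + h·k2.
t=0.000000, u=-0.230000:
  k1 = f(0.000000, -0.230000) = 0.331200
  k2 = f(0.225000, -0.155480) = 0.446998
  u ← -0.230000 + 0.45·0.446998 = -0.028851
t=0.450000, u=-0.028851:
  k1 = f(0.450000, -0.028851) = 0.476511
  k2 = f(0.675000, 0.078364) = 0.512053
  u ← -0.028851 + 0.45·0.512053 = 0.201573
u(0.9) ≈ 0.2016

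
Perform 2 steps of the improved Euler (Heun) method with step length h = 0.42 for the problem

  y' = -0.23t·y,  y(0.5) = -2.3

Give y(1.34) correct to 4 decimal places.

Heun: k1 = f(t_n, y_n); k2 = f(t_n + h, y_n + h·k1); y_{n+1} = y_n + (h/2)·(k1 + k2).
t=0.500000, y=-2.300000:
  k1 = f(0.500000, -2.300000) = 0.264500
  k2 = f(0.920000, -2.188910) = 0.463173
  y ← -2.300000 + (0.42/2)·(0.264500 + 0.463173) = -2.147189
t=0.920000, y=-2.147189:
  k1 = f(0.920000, -2.147189) = 0.454345
  k2 = f(1.340000, -1.956364) = 0.602951
  y ← -2.147189 + (0.42/2)·(0.454345 + 0.602951) = -1.925156
y(1.34) ≈ -1.9252

-1.9252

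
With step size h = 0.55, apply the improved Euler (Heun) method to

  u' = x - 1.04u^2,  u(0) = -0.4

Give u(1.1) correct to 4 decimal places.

0.0470

Heun: k1 = f(x_n, u_n); k2 = f(x_n + h, u_n + h·k1); u_{n+1} = u_n + (h/2)·(k1 + k2).
x=0.000000, u=-0.400000:
  k1 = f(0.000000, -0.400000) = -0.166400
  k2 = f(0.550000, -0.491520) = 0.298744
  u ← -0.400000 + (0.55/2)·(-0.166400 + 0.298744) = -0.363605
x=0.550000, u=-0.363605:
  k1 = f(0.550000, -0.363605) = 0.412503
  k2 = f(1.100000, -0.136729) = 1.080557
  u ← -0.363605 + (0.55/2)·(0.412503 + 1.080557) = 0.046986
u(1.1) ≈ 0.0470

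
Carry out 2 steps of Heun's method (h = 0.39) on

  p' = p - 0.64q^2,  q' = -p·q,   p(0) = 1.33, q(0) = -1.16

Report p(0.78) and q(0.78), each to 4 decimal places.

2.3685, -0.3637

Heun on (p,q): k1 = f(x_n, state_n); k2 = f(x_n + h, state_n + h·k1); state_{n+1} = state_n + (h/2)·(k1 + k2).
0.000000: (1.330000, -1.160000)
  k1 = (0.468816, 1.542800)
  predictor → (1.512838, -0.558308)
  k2 = (1.313345, 0.844630)
  → (1.677521, -0.694451)
0.390000: (1.677521, -0.694451)
  k1 = (1.368873, 1.164957)
  predictor → (2.211382, -0.240118)
  k2 = (2.174482, 0.530993)
  → (2.368476, -0.363741)
(p(0.78), q(0.78)) ≈ (2.3685, -0.3637)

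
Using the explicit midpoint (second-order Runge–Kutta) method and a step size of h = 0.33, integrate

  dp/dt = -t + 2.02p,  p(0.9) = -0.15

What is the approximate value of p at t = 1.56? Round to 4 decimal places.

-1.9815

Midpoint: k1 = f(t_n, p_n); k2 = f(t_n + h/2, p_n + (h/2)·k1); p_{n+1} = p_n + h·k2.
t=0.900000, p=-0.150000:
  k1 = f(0.900000, -0.150000) = -1.203000
  k2 = f(1.065000, -0.348495) = -1.768960
  p ← -0.150000 + 0.33·(-1.768960) = -0.733757
t=1.230000, p=-0.733757:
  k1 = f(1.230000, -0.733757) = -2.712189
  k2 = f(1.395000, -1.181268) = -3.781161
  p ← -0.733757 + 0.33·(-3.781161) = -1.981540
p(1.56) ≈ -1.9815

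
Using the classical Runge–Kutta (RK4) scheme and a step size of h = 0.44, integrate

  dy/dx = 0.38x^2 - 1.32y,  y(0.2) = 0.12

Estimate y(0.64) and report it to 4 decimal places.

0.0940

RK4: k1 = f(x_n, y_n); k2 = f(x_n + h/2, y_n + (h/2)·k1); k3 = f(x_n + h/2, y_n + (h/2)·k2); k4 = f(x_n + h, y_n + h·k3); y_{n+1} = y_n + (h/6)·(k1 + 2k2 + 2k3 + k4).
x=0.200000, y=0.120000:
  k1 = f(0.200000, 0.120000) = -0.143200
  k2 = f(0.420000, 0.088496) = -0.049783
  k3 = f(0.420000, 0.109048) = -0.076911
  k4 = f(0.640000, 0.086159) = 0.041918
  y ← 0.120000 + (0.44/6)·(k1 + 2k2 + 2k3 + k4) = 0.093991
y(0.64) ≈ 0.0940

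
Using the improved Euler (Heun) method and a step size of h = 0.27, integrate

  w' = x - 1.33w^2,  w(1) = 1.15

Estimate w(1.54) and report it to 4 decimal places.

1.0575

Heun: k1 = f(x_n, w_n); k2 = f(x_n + h, w_n + h·k1); w_{n+1} = w_n + (h/2)·(k1 + k2).
x=1.000000, w=1.150000:
  k1 = f(1.000000, 1.150000) = -0.758925
  k2 = f(1.270000, 0.945090) = 0.082050
  w ← 1.150000 + (0.27/2)·(-0.758925 + 0.082050) = 1.058622
x=1.270000, w=1.058622:
  k1 = f(1.270000, 1.058622) = -0.220505
  k2 = f(1.540000, 0.999086) = 0.212431
  w ← 1.058622 + (0.27/2)·(-0.220505 + 0.212431) = 1.057532
w(1.54) ≈ 1.0575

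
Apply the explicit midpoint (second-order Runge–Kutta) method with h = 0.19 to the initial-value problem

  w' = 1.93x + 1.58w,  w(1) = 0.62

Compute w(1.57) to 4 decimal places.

Midpoint: k1 = f(x_n, w_n); k2 = f(x_n + h/2, w_n + (h/2)·k1); w_{n+1} = w_n + h·k2.
x=1.000000, w=0.620000:
  k1 = f(1.000000, 0.620000) = 2.909600
  k2 = f(1.095000, 0.896412) = 3.529681
  w ← 0.620000 + 0.19·3.529681 = 1.290639
x=1.190000, w=1.290639:
  k1 = f(1.190000, 1.290639) = 4.335910
  k2 = f(1.285000, 1.702551) = 5.170080
  w ← 1.290639 + 0.19·5.170080 = 2.272955
x=1.380000, w=2.272955:
  k1 = f(1.380000, 2.272955) = 6.254668
  k2 = f(1.475000, 2.867148) = 7.376844
  w ← 2.272955 + 0.19·7.376844 = 3.674555
w(1.57) ≈ 3.6746

3.6746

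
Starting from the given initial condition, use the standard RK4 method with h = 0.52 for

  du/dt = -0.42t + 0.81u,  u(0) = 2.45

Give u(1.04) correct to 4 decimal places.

RK4: k1 = f(t_n, u_n); k2 = f(t_n + h/2, u_n + (h/2)·k1); k3 = f(t_n + h/2, u_n + (h/2)·k2); k4 = f(t_n + h, u_n + h·k3); u_{n+1} = u_n + (h/6)·(k1 + 2k2 + 2k3 + k4).
t=0.000000, u=2.450000:
  k1 = f(0.000000, 2.450000) = 1.984500
  k2 = f(0.260000, 2.965970) = 2.293236
  k3 = f(0.260000, 3.046241) = 2.358255
  k4 = f(0.520000, 3.676293) = 2.759397
  u ← 2.450000 + (0.52/6)·(k1 + 2k2 + 2k3 + k4) = 3.667396
t=0.520000, u=3.667396:
  k1 = f(0.520000, 3.667396) = 2.752191
  k2 = f(0.780000, 4.382966) = 3.222602
  k3 = f(0.780000, 4.505273) = 3.321671
  k4 = f(1.040000, 5.394665) = 3.932879
  u ← 3.667396 + (0.52/6)·(k1 + 2k2 + 2k3 + k4) = 5.381110
u(1.04) ≈ 5.3811

5.3811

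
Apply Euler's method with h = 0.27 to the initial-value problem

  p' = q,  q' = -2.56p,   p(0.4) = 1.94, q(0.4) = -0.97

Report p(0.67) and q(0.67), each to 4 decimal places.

1.6781, -2.3109

Euler on (p,q): p_{n+1} = p_n + h·p', q_{n+1} = q_n + h·q'.
0.400000: (1.940000, -0.970000); f=(-0.970000, -4.966400) → (1.678100, -2.310928)
(p(0.67), q(0.67)) ≈ (1.6781, -2.3109)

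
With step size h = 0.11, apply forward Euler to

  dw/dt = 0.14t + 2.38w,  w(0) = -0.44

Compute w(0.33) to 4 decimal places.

-0.8784

Euler: w_{n+1} = w_n + h·f(t_n, w_n).
t=0.000000, w=-0.440000: f=-1.047200 → w ← -0.440000 + 0.11·(-1.047200) = -0.555192
t=0.110000, w=-0.555192: f=-1.305957 → w ← -0.555192 + 0.11·(-1.305957) = -0.698847
t=0.220000, w=-0.698847: f=-1.632456 → w ← -0.698847 + 0.11·(-1.632456) = -0.878417
w(0.33) ≈ -0.8784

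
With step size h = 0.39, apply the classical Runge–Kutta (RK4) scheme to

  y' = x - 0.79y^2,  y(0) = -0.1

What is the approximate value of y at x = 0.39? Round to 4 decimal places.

-0.0260

RK4: k1 = f(x_n, y_n); k2 = f(x_n + h/2, y_n + (h/2)·k1); k3 = f(x_n + h/2, y_n + (h/2)·k2); k4 = f(x_n + h, y_n + h·k3); y_{n+1} = y_n + (h/6)·(k1 + 2k2 + 2k3 + k4).
x=0.000000, y=-0.100000:
  k1 = f(0.000000, -0.100000) = -0.007900
  k2 = f(0.195000, -0.101541) = 0.186855
  k3 = f(0.195000, -0.063563) = 0.191808
  k4 = f(0.390000, -0.025195) = 0.389499
  y ← -0.100000 + (0.39/6)·(k1 + 2k2 + 2k3 + k4) = -0.025970
y(0.39) ≈ -0.0260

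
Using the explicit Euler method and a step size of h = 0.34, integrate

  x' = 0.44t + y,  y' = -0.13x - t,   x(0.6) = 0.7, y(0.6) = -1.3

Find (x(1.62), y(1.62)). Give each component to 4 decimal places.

-0.4778, -2.3036

Euler on (x,y): x_{n+1} = x_n + h·x', y_{n+1} = y_n + h·y'.
0.600000: (0.700000, -1.300000); f=(-1.036000, -0.691000) → (0.347760, -1.534940)
0.940000: (0.347760, -1.534940); f=(-1.121340, -0.985209) → (-0.033496, -1.869911)
1.280000: (-0.033496, -1.869911); f=(-1.306711, -1.275646) → (-0.477777, -2.303630)
(x(1.62), y(1.62)) ≈ (-0.4778, -2.3036)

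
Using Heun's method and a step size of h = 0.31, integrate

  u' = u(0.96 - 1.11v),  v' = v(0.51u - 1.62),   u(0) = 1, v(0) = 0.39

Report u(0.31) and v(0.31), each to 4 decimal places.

1.2036, 0.2822

Heun on (u,v): k1 = f(t_n, state_n); k2 = f(t_n + h, state_n + h·k1); state_{n+1} = state_n + (h/2)·(k1 + k2).
0.000000: (1.000000, 0.390000)
  k1 = (0.527100, -0.432900)
  predictor → (1.163401, 0.255801)
  k2 = (0.786530, -0.262622)
  → (1.203613, 0.282194)
(u(0.31), v(0.31)) ≈ (1.2036, 0.2822)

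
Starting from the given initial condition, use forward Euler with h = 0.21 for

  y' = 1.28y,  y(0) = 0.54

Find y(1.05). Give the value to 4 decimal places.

1.7757

Euler: y_{n+1} = y_n + h·f(x_n, y_n).
x=0.000000, y=0.540000: f=0.691200 → y ← 0.540000 + 0.21·0.691200 = 0.685152
x=0.210000, y=0.685152: f=0.876995 → y ← 0.685152 + 0.21·0.876995 = 0.869321
x=0.420000, y=0.869321: f=1.112731 → y ← 0.869321 + 0.21·1.112731 = 1.102994
x=0.630000, y=1.102994: f=1.411833 → y ← 1.102994 + 0.21·1.411833 = 1.399479
x=0.840000, y=1.399479: f=1.791333 → y ← 1.399479 + 0.21·1.791333 = 1.775659
y(1.05) ≈ 1.7757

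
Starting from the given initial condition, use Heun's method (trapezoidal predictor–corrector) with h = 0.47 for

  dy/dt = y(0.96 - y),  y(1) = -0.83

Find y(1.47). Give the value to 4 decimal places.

-2.0728

Heun: k1 = f(t_n, y_n); k2 = f(t_n + h, y_n + h·k1); y_{n+1} = y_n + (h/2)·(k1 + k2).
t=1.000000, y=-0.830000:
  k1 = f(1.000000, -0.830000) = -1.485700
  k2 = f(1.470000, -1.528279) = -3.802785
  y ← -0.830000 + (0.47/2)·(-1.485700 + (-3.802785)) = -2.072794
y(1.47) ≈ -2.0728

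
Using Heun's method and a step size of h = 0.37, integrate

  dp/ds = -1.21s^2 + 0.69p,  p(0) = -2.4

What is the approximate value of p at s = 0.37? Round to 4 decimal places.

Heun: k1 = f(s_n, p_n); k2 = f(s_n + h, p_n + h·k1); p_{n+1} = p_n + (h/2)·(k1 + k2).
s=0.000000, p=-2.400000:
  k1 = f(0.000000, -2.400000) = -1.656000
  k2 = f(0.370000, -3.012720) = -2.244426
  p ← -2.400000 + (0.37/2)·(-1.656000 + (-2.244426)) = -3.121579
p(0.37) ≈ -3.1216

-3.1216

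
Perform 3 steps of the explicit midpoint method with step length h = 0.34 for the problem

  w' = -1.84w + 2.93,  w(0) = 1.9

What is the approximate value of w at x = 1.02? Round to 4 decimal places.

Midpoint: k1 = f(x_n, w_n); k2 = f(x_n + h/2, w_n + (h/2)·k1); w_{n+1} = w_n + h·k2.
x=0.000000, w=1.900000:
  k1 = f(0.000000, 1.900000) = -0.566000
  k2 = f(0.170000, 1.803780) = -0.388955
  w ← 1.900000 + 0.34·(-0.388955) = 1.767755
x=0.340000, w=1.767755:
  k1 = f(0.340000, 1.767755) = -0.322670
  k2 = f(0.510000, 1.712901) = -0.221739
  w ← 1.767755 + 0.34·(-0.221739) = 1.692364
x=0.680000, w=1.692364:
  k1 = f(0.680000, 1.692364) = -0.183950
  k2 = f(0.850000, 1.661093) = -0.126410
  w ← 1.692364 + 0.34·(-0.126410) = 1.649385
w(1.02) ≈ 1.6494

1.6494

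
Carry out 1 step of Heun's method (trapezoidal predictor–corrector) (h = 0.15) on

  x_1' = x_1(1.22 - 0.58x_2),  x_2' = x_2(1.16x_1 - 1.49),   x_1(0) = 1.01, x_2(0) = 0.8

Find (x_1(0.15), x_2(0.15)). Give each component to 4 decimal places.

1.1329, 0.7703

Heun on (x_1,x_2): k1 = f(t_n, state_n); k2 = f(t_n + h, state_n + h·k1); state_{n+1} = state_n + (h/2)·(k1 + k2).
0.000000: (1.010000, 0.800000)
  k1 = (0.763560, -0.254720)
  predictor → (1.124534, 0.761792)
  k2 = (0.875068, -0.141343)
  → (1.132897, 0.770295)
(x_1(0.15), x_2(0.15)) ≈ (1.1329, 0.7703)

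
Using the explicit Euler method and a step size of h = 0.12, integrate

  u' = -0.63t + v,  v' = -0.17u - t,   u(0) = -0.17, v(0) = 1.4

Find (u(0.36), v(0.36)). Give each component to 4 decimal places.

0.3059, 1.3571

Euler on (u,v): u_{n+1} = u_n + h·u', v_{n+1} = v_n + h·v'.
0.000000: (-0.170000, 1.400000); f=(1.400000, 0.028900) → (-0.002000, 1.403468)
0.120000: (-0.002000, 1.403468); f=(1.327868, -0.119660) → (0.157344, 1.389109)
0.240000: (0.157344, 1.389109); f=(1.237909, -0.266749) → (0.305893, 1.357099)
(u(0.36), v(0.36)) ≈ (0.3059, 1.3571)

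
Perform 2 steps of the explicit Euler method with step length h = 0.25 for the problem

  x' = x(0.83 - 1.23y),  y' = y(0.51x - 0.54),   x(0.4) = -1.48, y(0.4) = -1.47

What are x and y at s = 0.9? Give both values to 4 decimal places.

Euler on (x,y): x_{n+1} = x_n + h·x', y_{n+1} = y_n + h·y'.
0.400000: (-1.480000, -1.470000); f=(-3.904388, 1.903356) → (-2.456097, -0.994161)
0.650000: (-2.456097, -0.994161); f=(-5.041920, 1.782142) → (-3.716577, -0.548625)
(x(0.9), y(0.9)) ≈ (-3.7166, -0.5486)

-3.7166, -0.5486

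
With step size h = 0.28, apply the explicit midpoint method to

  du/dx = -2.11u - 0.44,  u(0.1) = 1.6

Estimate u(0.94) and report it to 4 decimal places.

Midpoint: k1 = f(x_n, u_n); k2 = f(x_n + h/2, u_n + (h/2)·k1); u_{n+1} = u_n + h·k2.
x=0.100000, u=1.600000:
  k1 = f(0.100000, 1.600000) = -3.816000
  k2 = f(0.240000, 1.065760) = -2.688754
  u ← 1.600000 + 0.28·(-2.688754) = 0.847149
x=0.380000, u=0.847149:
  k1 = f(0.380000, 0.847149) = -2.227484
  k2 = f(0.520000, 0.535301) = -1.569485
  u ← 0.847149 + 0.28·(-1.569485) = 0.407693
x=0.660000, u=0.407693:
  k1 = f(0.660000, 0.407693) = -1.300232
  k2 = f(0.800000, 0.225661) = -0.916144
  u ← 0.407693 + 0.28·(-0.916144) = 0.151173
u(0.94) ≈ 0.1512

0.1512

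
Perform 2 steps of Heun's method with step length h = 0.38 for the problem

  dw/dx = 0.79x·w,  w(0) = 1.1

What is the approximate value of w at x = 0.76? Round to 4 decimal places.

Heun: k1 = f(x_n, w_n); k2 = f(x_n + h, w_n + h·k1); w_{n+1} = w_n + (h/2)·(k1 + k2).
x=0.000000, w=1.100000:
  k1 = f(0.000000, 1.100000) = 0.000000
  k2 = f(0.380000, 1.100000) = 0.330220
  w ← 1.100000 + (0.38/2)·(0.000000 + 0.330220) = 1.162742
x=0.380000, w=1.162742:
  k1 = f(0.380000, 1.162742) = 0.349055
  k2 = f(0.760000, 1.295383) = 0.777748
  w ← 1.162742 + (0.38/2)·(0.349055 + 0.777748) = 1.376834
w(0.76) ≈ 1.3768

1.3768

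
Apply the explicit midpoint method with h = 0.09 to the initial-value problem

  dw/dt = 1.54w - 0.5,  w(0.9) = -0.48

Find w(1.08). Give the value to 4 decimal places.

-0.7362

Midpoint: k1 = f(t_n, w_n); k2 = f(t_n + h/2, w_n + (h/2)·k1); w_{n+1} = w_n + h·k2.
t=0.900000, w=-0.480000:
  k1 = f(0.900000, -0.480000) = -1.239200
  k2 = f(0.945000, -0.535764) = -1.325077
  w ← -0.480000 + 0.09·(-1.325077) = -0.599257
t=0.990000, w=-0.599257:
  k1 = f(0.990000, -0.599257) = -1.422856
  k2 = f(1.035000, -0.663285) = -1.521460
  w ← -0.599257 + 0.09·(-1.521460) = -0.736188
w(1.08) ≈ -0.7362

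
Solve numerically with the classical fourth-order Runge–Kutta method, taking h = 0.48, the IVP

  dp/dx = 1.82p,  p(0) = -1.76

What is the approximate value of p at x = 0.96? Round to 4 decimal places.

-10.0581

RK4: k1 = f(x_n, p_n); k2 = f(x_n + h/2, p_n + (h/2)·k1); k3 = f(x_n + h/2, p_n + (h/2)·k2); k4 = f(x_n + h, p_n + h·k3); p_{n+1} = p_n + (h/6)·(k1 + 2k2 + 2k3 + k4).
x=0.000000, p=-1.760000:
  k1 = f(0.000000, -1.760000) = -3.203200
  k2 = f(0.240000, -2.528768) = -4.602358
  k3 = f(0.240000, -2.864566) = -5.213510
  k4 = f(0.480000, -4.262485) = -7.757722
  p ← -1.760000 + (0.48/6)·(k1 + 2k2 + 2k3 + k4) = -4.207413
x=0.480000, p=-4.207413:
  k1 = f(0.480000, -4.207413) = -7.657491
  k2 = f(0.720000, -6.045210) = -11.002283
  k3 = f(0.720000, -6.847961) = -12.463288
  k4 = f(0.960000, -10.189791) = -18.545419
  p ← -4.207413 + (0.48/6)·(k1 + 2k2 + 2k3 + k4) = -10.058137
p(0.96) ≈ -10.0581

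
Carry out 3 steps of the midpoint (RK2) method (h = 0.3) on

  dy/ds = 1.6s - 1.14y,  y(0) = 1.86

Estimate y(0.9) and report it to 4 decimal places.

Midpoint: k1 = f(s_n, y_n); k2 = f(s_n + h/2, y_n + (h/2)·k1); y_{n+1} = y_n + h·k2.
s=0.000000, y=1.860000:
  k1 = f(0.000000, 1.860000) = -2.120400
  k2 = f(0.150000, 1.541940) = -1.517812
  y ← 1.860000 + 0.3·(-1.517812) = 1.404657
s=0.300000, y=1.404657:
  k1 = f(0.300000, 1.404657) = -1.121308
  k2 = f(0.450000, 1.236460) = -0.689565
  y ← 1.404657 + 0.3·(-0.689565) = 1.197787
s=0.600000, y=1.197787:
  k1 = f(0.600000, 1.197787) = -0.405477
  k2 = f(0.750000, 1.136966) = -0.096141
  y ← 1.197787 + 0.3·(-0.096141) = 1.168945
y(0.9) ≈ 1.1689

1.1689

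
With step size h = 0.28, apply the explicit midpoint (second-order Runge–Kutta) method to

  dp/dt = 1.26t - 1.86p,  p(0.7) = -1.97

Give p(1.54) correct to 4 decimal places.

0.1956

Midpoint: k1 = f(t_n, p_n); k2 = f(t_n + h/2, p_n + (h/2)·k1); p_{n+1} = p_n + h·k2.
t=0.700000, p=-1.970000:
  k1 = f(0.700000, -1.970000) = 4.546200
  k2 = f(0.840000, -1.333532) = 3.538770
  p ← -1.970000 + 0.28·3.538770 = -0.979145
t=0.980000, p=-0.979145:
  k1 = f(0.980000, -0.979145) = 3.056009
  k2 = f(1.120000, -0.551303) = 2.436624
  p ← -0.979145 + 0.28·2.436624 = -0.296890
t=1.260000, p=-0.296890:
  k1 = f(1.260000, -0.296890) = 2.139815
  k2 = f(1.400000, 0.002684) = 1.759007
  p ← -0.296890 + 0.28·1.759007 = 0.195632
p(1.54) ≈ 0.1956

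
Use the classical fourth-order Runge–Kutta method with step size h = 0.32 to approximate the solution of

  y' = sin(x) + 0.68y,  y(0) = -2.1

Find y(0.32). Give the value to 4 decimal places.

-2.5558

RK4: k1 = f(x_n, y_n); k2 = f(x_n + h/2, y_n + (h/2)·k1); k3 = f(x_n + h/2, y_n + (h/2)·k2); k4 = f(x_n + h, y_n + h·k3); y_{n+1} = y_n + (h/6)·(k1 + 2k2 + 2k3 + k4).
x=0.000000, y=-2.100000:
  k1 = f(0.000000, -2.100000) = -1.428000
  k2 = f(0.160000, -2.328480) = -1.424048
  k3 = f(0.160000, -2.327848) = -1.423618
  k4 = f(0.320000, -2.555558) = -1.423213
  y ← -2.100000 + (0.32/6)·(k1 + 2k2 + 2k3 + k4) = -2.555816
y(0.32) ≈ -2.5558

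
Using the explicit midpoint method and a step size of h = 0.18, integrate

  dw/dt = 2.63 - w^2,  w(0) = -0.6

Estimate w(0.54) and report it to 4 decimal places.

Midpoint: k1 = f(t_n, w_n); k2 = f(t_n + h/2, w_n + (h/2)·k1); w_{n+1} = w_n + h·k2.
t=0.000000, w=-0.600000:
  k1 = f(0.000000, -0.600000) = 2.270000
  k2 = f(0.090000, -0.395700) = 2.473422
  w ← -0.600000 + 0.18·2.473422 = -0.154784
t=0.180000, w=-0.154784:
  k1 = f(0.180000, -0.154784) = 2.606042
  k2 = f(0.270000, 0.079760) = 2.623638
  w ← -0.154784 + 0.18·2.623638 = 0.317471
t=0.360000, w=0.317471:
  k1 = f(0.360000, 0.317471) = 2.529212
  k2 = f(0.450000, 0.545100) = 2.332866
  w ← 0.317471 + 0.18·2.332866 = 0.737387
w(0.54) ≈ 0.7374

0.7374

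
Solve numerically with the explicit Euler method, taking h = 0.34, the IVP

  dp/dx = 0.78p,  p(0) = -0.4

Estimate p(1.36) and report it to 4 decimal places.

-1.0249

Euler: p_{n+1} = p_n + h·f(x_n, p_n).
x=0.000000, p=-0.400000: f=-0.312000 → p ← -0.400000 + 0.34·(-0.312000) = -0.506080
x=0.340000, p=-0.506080: f=-0.394742 → p ← -0.506080 + 0.34·(-0.394742) = -0.640292
x=0.680000, p=-0.640292: f=-0.499428 → p ← -0.640292 + 0.34·(-0.499428) = -0.810098
x=1.020000, p=-0.810098: f=-0.631876 → p ← -0.810098 + 0.34·(-0.631876) = -1.024936
p(1.36) ≈ -1.0249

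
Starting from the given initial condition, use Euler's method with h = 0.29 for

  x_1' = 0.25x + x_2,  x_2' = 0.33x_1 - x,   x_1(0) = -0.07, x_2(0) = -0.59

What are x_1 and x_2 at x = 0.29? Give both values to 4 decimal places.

Euler on (x_1,x_2): x_1_{n+1} = x_1_n + h·x_1', x_2_{n+1} = x_2_n + h·x_2'.
0.000000: (-0.070000, -0.590000); f=(-0.590000, -0.023100) → (-0.241100, -0.596699)
(x_1(0.29), x_2(0.29)) ≈ (-0.2411, -0.5967)

-0.2411, -0.5967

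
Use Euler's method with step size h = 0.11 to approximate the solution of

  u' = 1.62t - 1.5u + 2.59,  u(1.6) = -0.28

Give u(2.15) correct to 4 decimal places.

Euler: u_{n+1} = u_n + h·f(t_n, u_n).
t=1.600000, u=-0.280000: f=5.602000 → u ← -0.280000 + 0.11·5.602000 = 0.336220
t=1.710000, u=0.336220: f=4.855870 → u ← 0.336220 + 0.11·4.855870 = 0.870366
t=1.820000, u=0.870366: f=4.232851 → u ← 0.870366 + 0.11·4.232851 = 1.335979
t=1.930000, u=1.335979: f=3.712631 → u ← 1.335979 + 0.11·3.712631 = 1.744369
t=2.040000, u=1.744369: f=3.278247 → u ← 1.744369 + 0.11·3.278247 = 2.104976
u(2.15) ≈ 2.1050

2.1050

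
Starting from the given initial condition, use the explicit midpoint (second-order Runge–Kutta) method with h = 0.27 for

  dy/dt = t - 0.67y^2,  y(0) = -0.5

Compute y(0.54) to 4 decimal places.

Midpoint: k1 = f(t_n, y_n); k2 = f(t_n + h/2, y_n + (h/2)·k1); y_{n+1} = y_n + h·k2.
t=0.000000, y=-0.500000:
  k1 = f(0.000000, -0.500000) = -0.167500
  k2 = f(0.135000, -0.522613) = -0.047993
  y ← -0.500000 + 0.27·(-0.047993) = -0.512958
t=0.270000, y=-0.512958:
  k1 = f(0.270000, -0.512958) = 0.093706
  k2 = f(0.405000, -0.500308) = 0.237294
  y ← -0.512958 + 0.27·0.237294 = -0.448889
y(0.54) ≈ -0.4489

-0.4489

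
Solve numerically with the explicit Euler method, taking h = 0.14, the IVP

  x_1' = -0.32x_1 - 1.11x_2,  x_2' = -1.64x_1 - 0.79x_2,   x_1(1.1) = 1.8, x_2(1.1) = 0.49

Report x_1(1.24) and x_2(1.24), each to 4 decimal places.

Euler on (x_1,x_2): x_1_{n+1} = x_1_n + h·x_1', x_2_{n+1} = x_2_n + h·x_2'.
1.100000: (1.800000, 0.490000); f=(-1.119900, -3.339100) → (1.643214, 0.022526)
(x_1(1.24), x_2(1.24)) ≈ (1.6432, 0.0225)

1.6432, 0.0225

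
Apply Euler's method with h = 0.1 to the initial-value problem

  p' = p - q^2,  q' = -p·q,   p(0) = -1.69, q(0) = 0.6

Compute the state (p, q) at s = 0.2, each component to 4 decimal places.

-2.1337, 0.8343

Euler on (p,q): p_{n+1} = p_n + h·p', q_{n+1} = q_n + h·q'.
0.000000: (-1.690000, 0.600000); f=(-2.050000, 1.014000) → (-1.895000, 0.701400)
0.100000: (-1.895000, 0.701400); f=(-2.386962, 1.329153) → (-2.133696, 0.834315)
(p(0.2), q(0.2)) ≈ (-2.1337, 0.8343)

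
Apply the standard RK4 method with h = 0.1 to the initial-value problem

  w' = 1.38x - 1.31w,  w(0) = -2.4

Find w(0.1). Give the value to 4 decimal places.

RK4: k1 = f(x_n, w_n); k2 = f(x_n + h/2, w_n + (h/2)·k1); k3 = f(x_n + h/2, w_n + (h/2)·k2); k4 = f(x_n + h, w_n + h·k3); w_{n+1} = w_n + (h/6)·(k1 + 2k2 + 2k3 + k4).
x=0.000000, w=-2.400000:
  k1 = f(0.000000, -2.400000) = 3.144000
  k2 = f(0.050000, -2.242800) = 3.007068
  k3 = f(0.050000, -2.249647) = 3.016037
  k4 = f(0.100000, -2.098396) = 2.886899
  w ← -2.400000 + (0.1/6)·(k1 + 2k2 + 2k3 + k4) = -2.098715
w(0.1) ≈ -2.0987

-2.0987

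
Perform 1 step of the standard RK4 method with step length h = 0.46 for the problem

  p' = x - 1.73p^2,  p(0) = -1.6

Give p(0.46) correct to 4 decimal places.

RK4: k1 = f(x_n, p_n); k2 = f(x_n + h/2, p_n + (h/2)·k1); k3 = f(x_n + h/2, p_n + (h/2)·k2); k4 = f(x_n + h, p_n + h·k3); p_{n+1} = p_n + (h/6)·(k1 + 2k2 + 2k3 + k4).
x=0.000000, p=-1.600000:
  k1 = f(0.000000, -1.600000) = -4.428800
  k2 = f(0.230000, -2.618624) = -11.632942
  k3 = f(0.230000, -4.275577) = -31.395360
  k4 = f(0.460000, -16.041866) = -444.740712
  p ← -1.600000 + (0.46/6)·(k1 + 2k2 + 2k3 + k4) = -42.634002
p(0.46) ≈ -42.6340

-42.6340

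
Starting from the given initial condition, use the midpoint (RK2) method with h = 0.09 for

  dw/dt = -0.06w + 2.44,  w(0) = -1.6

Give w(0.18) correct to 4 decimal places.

Midpoint: k1 = f(t_n, w_n); k2 = f(t_n + h/2, w_n + (h/2)·k1); w_{n+1} = w_n + h·k2.
t=0.000000, w=-1.600000:
  k1 = f(0.000000, -1.600000) = 2.536000
  k2 = f(0.045000, -1.485880) = 2.529153
  w ← -1.600000 + 0.09·2.529153 = -1.372376
t=0.090000, w=-1.372376:
  k1 = f(0.090000, -1.372376) = 2.522343
  k2 = f(0.135000, -1.258871) = 2.515532
  w ← -1.372376 + 0.09·2.515532 = -1.145978
w(0.18) ≈ -1.1460

-1.1460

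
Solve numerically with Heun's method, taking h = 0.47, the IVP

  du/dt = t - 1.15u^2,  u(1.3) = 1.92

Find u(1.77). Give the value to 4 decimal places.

Heun: k1 = f(t_n, u_n); k2 = f(t_n + h, u_n + h·k1); u_{n+1} = u_n + (h/2)·(k1 + k2).
t=1.300000, u=1.920000:
  k1 = f(1.300000, 1.920000) = -2.939360
  k2 = f(1.770000, 0.538501) = 1.436519
  u ← 1.920000 + (0.47/2)·(-2.939360 + 1.436519) = 1.566832
u(1.77) ≈ 1.5668

1.5668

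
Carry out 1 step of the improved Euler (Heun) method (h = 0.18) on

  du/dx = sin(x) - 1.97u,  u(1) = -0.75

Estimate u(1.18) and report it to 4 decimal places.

Heun: k1 = f(x_n, u_n); k2 = f(x_n + h, u_n + h·k1); u_{n+1} = u_n + (h/2)·(k1 + k2).
x=1.000000, u=-0.750000:
  k1 = f(1.000000, -0.750000) = 2.318971
  k2 = f(1.180000, -0.332585) = 1.579799
  u ← -0.750000 + (0.18/2)·(2.318971 + 1.579799) = -0.399111
u(1.18) ≈ -0.3991

-0.3991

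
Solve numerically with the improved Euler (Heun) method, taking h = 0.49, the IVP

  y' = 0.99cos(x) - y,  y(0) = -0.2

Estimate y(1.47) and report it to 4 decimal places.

0.3312

Heun: k1 = f(x_n, y_n); k2 = f(x_n + h, y_n + h·k1); y_{n+1} = y_n + (h/2)·(k1 + k2).
x=0.000000, y=-0.200000:
  k1 = f(0.000000, -0.200000) = 1.190000
  k2 = f(0.490000, 0.383100) = 0.490410
  y ← -0.200000 + (0.49/2)·(1.190000 + 0.490410) = 0.211700
x=0.490000, y=0.211700:
  k1 = f(0.490000, 0.211700) = 0.661809
  k2 = f(0.980000, 0.535987) = 0.015465
  y ← 0.211700 + (0.49/2)·(0.661809 + 0.015465) = 0.377633
x=0.980000, y=0.377633:
  k1 = f(0.980000, 0.377633) = 0.173820
  k2 = f(1.470000, 0.462804) = -0.363185
  y ← 0.377633 + (0.49/2)·(0.173820 + (-0.363185)) = 0.331238
y(1.47) ≈ 0.3312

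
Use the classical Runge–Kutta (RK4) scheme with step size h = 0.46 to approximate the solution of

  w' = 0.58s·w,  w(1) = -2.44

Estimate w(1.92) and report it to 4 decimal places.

-5.3169

RK4: k1 = f(s_n, w_n); k2 = f(s_n + h/2, w_n + (h/2)·k1); k3 = f(s_n + h/2, w_n + (h/2)·k2); k4 = f(s_n + h, w_n + h·k3); w_{n+1} = w_n + (h/6)·(k1 + 2k2 + 2k3 + k4).
s=1.000000, w=-2.440000:
  k1 = f(1.000000, -2.440000) = -1.415200
  k2 = f(1.230000, -2.765496) = -1.972905
  k3 = f(1.230000, -2.893768) = -2.064414
  k4 = f(1.460000, -3.389631) = -2.870339
  w ← -2.440000 + (0.46/6)·(k1 + 2k2 + 2k3 + k4) = -3.387614
s=1.460000, w=-3.387614:
  k1 = f(1.460000, -3.387614) = -2.868631
  k2 = f(1.690000, -4.047399) = -3.967260
  k3 = f(1.690000, -4.300083) = -4.214942
  k4 = f(1.920000, -5.326487) = -5.931576
  w ← -3.387614 + (0.46/6)·(k1 + 2k2 + 2k3 + k4) = -5.316900
w(1.92) ≈ -5.3169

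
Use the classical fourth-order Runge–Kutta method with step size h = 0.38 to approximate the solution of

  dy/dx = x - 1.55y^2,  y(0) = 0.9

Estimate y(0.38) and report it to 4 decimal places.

RK4: k1 = f(x_n, y_n); k2 = f(x_n + h/2, y_n + (h/2)·k1); k3 = f(x_n + h/2, y_n + (h/2)·k2); k4 = f(x_n + h, y_n + h·k3); y_{n+1} = y_n + (h/6)·(k1 + 2k2 + 2k3 + k4).
x=0.000000, y=0.900000:
  k1 = f(0.000000, 0.900000) = -1.255500
  k2 = f(0.190000, 0.661455) = -0.488160
  k3 = f(0.190000, 0.807250) = -0.820060
  k4 = f(0.380000, 0.588377) = -0.156591
  y ← 0.900000 + (0.38/6)·(k1 + 2k2 + 2k3 + k4) = 0.644860
y(0.38) ≈ 0.6449

0.6449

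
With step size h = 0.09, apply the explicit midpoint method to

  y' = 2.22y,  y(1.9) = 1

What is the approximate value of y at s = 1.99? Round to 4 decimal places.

1.2198

Midpoint: k1 = f(s_n, y_n); k2 = f(s_n + h/2, y_n + (h/2)·k1); y_{n+1} = y_n + h·k2.
s=1.900000, y=1.000000:
  k1 = f(1.900000, 1.000000) = 2.220000
  k2 = f(1.945000, 1.099900) = 2.441778
  y ← 1.000000 + 0.09·2.441778 = 1.219760
y(1.99) ≈ 1.2198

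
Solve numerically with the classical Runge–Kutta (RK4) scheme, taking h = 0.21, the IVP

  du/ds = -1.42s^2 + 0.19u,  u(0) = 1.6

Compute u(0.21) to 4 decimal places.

1.6607

RK4: k1 = f(s_n, u_n); k2 = f(s_n + h/2, u_n + (h/2)·k1); k3 = f(s_n + h/2, u_n + (h/2)·k2); k4 = f(s_n + h, u_n + h·k3); u_{n+1} = u_n + (h/6)·(k1 + 2k2 + 2k3 + k4).
s=0.000000, u=1.600000:
  k1 = f(0.000000, 1.600000) = 0.304000
  k2 = f(0.105000, 1.631920) = 0.294409
  k3 = f(0.105000, 1.630913) = 0.294218
  k4 = f(0.210000, 1.661786) = 0.253117
  u ← 1.600000 + (0.21/6)·(k1 + 2k2 + 2k3 + k4) = 1.660703
u(0.21) ≈ 1.6607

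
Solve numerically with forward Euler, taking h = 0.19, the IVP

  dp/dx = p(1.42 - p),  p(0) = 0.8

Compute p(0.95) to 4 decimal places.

1.1981

Euler: p_{n+1} = p_n + h·f(x_n, p_n).
x=0.000000, p=0.800000: f=0.496000 → p ← 0.800000 + 0.19·0.496000 = 0.894240
x=0.190000, p=0.894240: f=0.470156 → p ← 0.894240 + 0.19·0.470156 = 0.983570
x=0.380000, p=0.983570: f=0.429260 → p ← 0.983570 + 0.19·0.429260 = 1.065129
x=0.570000, p=1.065129: f=0.377983 → p ← 1.065129 + 0.19·0.377983 = 1.136946
x=0.760000, p=1.136946: f=0.321817 → p ← 1.136946 + 0.19·0.321817 = 1.198091
p(0.95) ≈ 1.1981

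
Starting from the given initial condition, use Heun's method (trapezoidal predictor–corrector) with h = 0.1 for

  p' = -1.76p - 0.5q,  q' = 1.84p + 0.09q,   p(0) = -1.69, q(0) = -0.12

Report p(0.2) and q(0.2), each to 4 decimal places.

-1.1548, -0.6443

Heun on (p,q): k1 = f(s_n, state_n); k2 = f(s_n + h, state_n + h·k1); state_{n+1} = state_n + (h/2)·(k1 + k2).
0.000000: (-1.690000, -0.120000)
  k1 = (3.034400, -3.120400)
  predictor → (-1.386560, -0.432040)
  k2 = (2.656366, -2.590154)
  → (-1.405462, -0.405528)
0.100000: (-1.405462, -0.405528)
  k1 = (2.676376, -2.622547)
  predictor → (-1.137824, -0.667782)
  k2 = (2.336462, -2.153697)
  → (-1.154820, -0.644340)
(p(0.2), q(0.2)) ≈ (-1.1548, -0.6443)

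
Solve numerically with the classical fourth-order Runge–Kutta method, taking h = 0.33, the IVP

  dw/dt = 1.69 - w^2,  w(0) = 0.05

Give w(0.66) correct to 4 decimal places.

0.9283

RK4: k1 = f(t_n, w_n); k2 = f(t_n + h/2, w_n + (h/2)·k1); k3 = f(t_n + h/2, w_n + (h/2)·k2); k4 = f(t_n + h, w_n + h·k3); w_{n+1} = w_n + (h/6)·(k1 + 2k2 + 2k3 + k4).
t=0.000000, w=0.050000:
  k1 = f(0.000000, 0.050000) = 1.687500
  k2 = f(0.165000, 0.328437) = 1.582129
  k3 = f(0.165000, 0.311051) = 1.593247
  k4 = f(0.330000, 0.575772) = 1.358487
  w ← 0.050000 + (0.33/6)·(k1 + 2k2 + 2k3 + k4) = 0.566821
t=0.330000, w=0.566821:
  k1 = f(0.330000, 0.566821) = 1.368714
  k2 = f(0.495000, 0.792659) = 1.061692
  k3 = f(0.495000, 0.742000) = 1.139436
  k4 = f(0.660000, 0.942835) = 0.801063
  w ← 0.566821 + (0.33/6)·(k1 + 2k2 + 2k3 + k4) = 0.928283
w(0.66) ≈ 0.9283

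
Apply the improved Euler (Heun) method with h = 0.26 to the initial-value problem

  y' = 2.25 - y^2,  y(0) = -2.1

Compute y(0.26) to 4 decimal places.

Heun: k1 = f(s_n, y_n); k2 = f(s_n + h, y_n + h·k1); y_{n+1} = y_n + (h/2)·(k1 + k2).
s=0.000000, y=-2.100000:
  k1 = f(0.000000, -2.100000) = -2.160000
  k2 = f(0.260000, -2.661600) = -4.834115
  y ← -2.100000 + (0.26/2)·(-2.160000 + (-4.834115)) = -3.009235
y(0.26) ≈ -3.0092

-3.0092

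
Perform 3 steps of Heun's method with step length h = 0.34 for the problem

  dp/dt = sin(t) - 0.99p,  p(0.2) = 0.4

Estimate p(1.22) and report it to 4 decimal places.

Heun: k1 = f(t_n, p_n); k2 = f(t_n + h, p_n + h·k1); p_{n+1} = p_n + (h/2)·(k1 + k2).
t=0.200000, p=0.400000:
  k1 = f(0.200000, 0.400000) = -0.197331
  k2 = f(0.540000, 0.332908) = 0.184557
  p ← 0.400000 + (0.34/2)·(-0.197331 + 0.184557) = 0.397829
t=0.540000, p=0.397829:
  k1 = f(0.540000, 0.397829) = 0.120286
  k2 = f(0.880000, 0.438726) = 0.336400
  p ← 0.397829 + (0.34/2)·(0.120286 + 0.336400) = 0.475465
t=0.880000, p=0.475465:
  k1 = f(0.880000, 0.475465) = 0.300028
  k2 = f(1.220000, 0.577475) = 0.367399
  p ← 0.475465 + (0.34/2)·(0.300028 + 0.367399) = 0.588928
p(1.22) ≈ 0.5889

0.5889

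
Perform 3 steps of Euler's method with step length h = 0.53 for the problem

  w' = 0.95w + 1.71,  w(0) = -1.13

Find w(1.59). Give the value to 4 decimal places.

0.4771

Euler: w_{n+1} = w_n + h·f(s_n, w_n).
s=0.000000, w=-1.130000: f=0.636500 → w ← -1.130000 + 0.53·0.636500 = -0.792655
s=0.530000, w=-0.792655: f=0.956978 → w ← -0.792655 + 0.53·0.956978 = -0.285457
s=1.060000, w=-0.285457: f=1.438816 → w ← -0.285457 + 0.53·1.438816 = 0.477116
w(1.59) ≈ 0.4771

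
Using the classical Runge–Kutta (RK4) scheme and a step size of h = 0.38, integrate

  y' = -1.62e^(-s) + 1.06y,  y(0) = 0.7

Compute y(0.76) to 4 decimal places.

0.1742

RK4: k1 = f(s_n, y_n); k2 = f(s_n + h/2, y_n + (h/2)·k1); k3 = f(s_n + h/2, y_n + (h/2)·k2); k4 = f(s_n + h, y_n + h·k3); y_{n+1} = y_n + (h/6)·(k1 + 2k2 + 2k3 + k4).
s=0.000000, y=0.700000:
  k1 = f(0.000000, 0.700000) = -0.878000
  k2 = f(0.190000, 0.533180) = -0.774503
  k3 = f(0.190000, 0.552844) = -0.753659
  k4 = f(0.380000, 0.413610) = -0.669429
  y ← 0.700000 + (0.38/6)·(k1 + 2k2 + 2k3 + k4) = 0.408429
s=0.380000, y=0.408429:
  k1 = f(0.380000, 0.408429) = -0.674921
  k2 = f(0.570000, 0.280194) = -0.619146
  k3 = f(0.570000, 0.290791) = -0.607912
  k4 = f(0.760000, 0.177422) = -0.569552
  y ← 0.408429 + (0.38/6)·(k1 + 2k2 + 2k3 + k4) = 0.174185
y(0.76) ≈ 0.1742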